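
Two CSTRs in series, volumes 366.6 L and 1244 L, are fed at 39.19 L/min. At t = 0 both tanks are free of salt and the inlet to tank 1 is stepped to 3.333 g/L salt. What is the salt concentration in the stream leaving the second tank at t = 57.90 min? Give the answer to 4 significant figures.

Time constants: τᵢ = Vᵢ/Q for each well-mixed tank.
τ₁ = 366.6/39.19 = 9.35443 min; τ₂ = 1244/39.19 = 31.7428 min.
Solving the cascade with C₁(0)=C₂(0)=0 gives C₂(t) = C_in[1 − (τ₁ e^(−t/τ₁) − τ₂ e^(−t/τ₂))/(τ₁ − τ₂)].
At t = 57.90: e^(−t/τ₁) = 0.00205068, e^(−t/τ₂) = 0.161373.
C₂ = 3.333·[1 − (9.35443·0.00205068 − 31.7428·0.161373)/(-22.3884)] = 3.333·0.772058 = 2.57327 g/L.

2.573 g/L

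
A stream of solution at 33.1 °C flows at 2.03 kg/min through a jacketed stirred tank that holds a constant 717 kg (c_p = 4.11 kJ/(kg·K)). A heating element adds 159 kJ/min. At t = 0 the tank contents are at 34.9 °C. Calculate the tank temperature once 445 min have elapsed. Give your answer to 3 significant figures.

47.3 °C

Heat balance on the well-mixed liquid: M c_p dT/dt = ṁ c_p (T_in − T) + 159.
τ = M/ṁ = 353.20 min; T_ss = T_in + Q̇/(ṁ c_p) = 33.1 + 159/(2.03·4.11) = 52.157 °C.
This is linear first-order; T(t) = T_ss + (T₀ − T_ss) e^(−t/τ).
T(445) = 52.157 + (-17.257)·e^(−445/353.20) = 52.157 + (-17.257)·0.28368 = 47.262 °C.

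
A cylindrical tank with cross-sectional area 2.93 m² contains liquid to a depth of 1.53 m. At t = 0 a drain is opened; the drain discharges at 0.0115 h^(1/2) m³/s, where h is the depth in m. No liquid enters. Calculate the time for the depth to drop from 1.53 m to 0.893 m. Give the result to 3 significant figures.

A dh/dt = −Q_out = −0.0115 √h.
∫ h^(−1/2) dh = −(0.0115/A) ∫ dt, giving 2√h = 2√h₀ − (0.0115/A) t.
t = 2A(√h₀ − √h)/0.0115 = 2·2.93·(√1.53 − √0.893)/0.0115
  = 5.8600 × (1.2369 − 0.94499) / 0.0115 = 148.76 s.

149 s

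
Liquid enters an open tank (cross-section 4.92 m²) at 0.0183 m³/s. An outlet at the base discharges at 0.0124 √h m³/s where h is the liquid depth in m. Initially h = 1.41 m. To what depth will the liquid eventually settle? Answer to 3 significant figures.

2.18 m

A dh/dt = Q_in − 0.0124 √h. Steady state requires inflow = outflow:
Q_in = 0.0124 √h_ss ⇒ √h_ss = 0.0183/0.0124 = 1.4758.
h_ss = 1.4758² = 2.1780 m. (Since h₀ = 1.41 m < h_ss, the level will rise toward this value.)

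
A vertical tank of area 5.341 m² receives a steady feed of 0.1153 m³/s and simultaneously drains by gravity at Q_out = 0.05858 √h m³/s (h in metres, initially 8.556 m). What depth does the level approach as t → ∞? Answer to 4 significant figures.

Unsteady balance on liquid volume: A dh/dt = Q_in − 0.05858 √h. At steady state dh/dt = 0:
Q_in = 0.05858 √h_ss ⇒ √h_ss = 0.1153/0.05858 = 1.96825.
h_ss = 1.96825² = 3.87400 m. (Since h₀ = 8.556 m > h_ss, the level will fall toward this value.)

3.874 m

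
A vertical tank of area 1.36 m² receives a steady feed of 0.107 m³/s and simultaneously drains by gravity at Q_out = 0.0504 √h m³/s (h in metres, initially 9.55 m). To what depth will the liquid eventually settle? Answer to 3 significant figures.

4.51 m

A dh/dt = Q_in − 0.0504 √h. Steady state requires inflow = outflow:
Q_in = 0.0504 √h_ss ⇒ √h_ss = 0.107/0.0504 = 2.1230.
h_ss = 2.1230² = 4.5072 m. (Since h₀ = 9.55 m > h_ss, the level will fall toward this value.)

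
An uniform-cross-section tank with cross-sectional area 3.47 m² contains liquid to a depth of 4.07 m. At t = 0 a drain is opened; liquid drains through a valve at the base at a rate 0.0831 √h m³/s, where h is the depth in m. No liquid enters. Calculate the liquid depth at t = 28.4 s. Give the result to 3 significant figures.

Volume balance on the tank: A dh/dt = −0.0831 √h.
∫ h^(−1/2) dh = −(0.0831/A) ∫ dt, giving 2√h = 2√h₀ − (0.0831/A) t.
√h = √4.07 − 0.0831·28.4/(2·3.47) = 2.0174 − 0.34006 = 1.6774.
h = 1.6774² = 2.8135 m.

2.81 m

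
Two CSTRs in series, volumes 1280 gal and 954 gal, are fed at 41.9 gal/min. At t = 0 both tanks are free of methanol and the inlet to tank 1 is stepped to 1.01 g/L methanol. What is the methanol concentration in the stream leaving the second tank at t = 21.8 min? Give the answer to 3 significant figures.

Each tank obeys Vᵢ dCᵢ/dt = Q(Cᵢ₋₁ − Cᵢ), so τᵢ = Vᵢ/Q.
τ₁ = 1280/41.9 = 30.549 min; τ₂ = 954/41.9 = 22.768 min.
Solving the cascade with C₁(0)=C₂(0)=0 gives C₂(t) = C_in[1 − (τ₁ e^(−t/τ₁) − τ₂ e^(−t/τ₂))/(τ₁ − τ₂)].
At t = 21.8: e^(−t/τ₁) = 0.48987, e^(−t/τ₂) = 0.38387.
C₂ = 1.01·[1 − (30.549·0.48987 − 22.768·0.38387)/(7.7804)] = 1.01·0.19991 = 0.20191 g/L.

0.202 g/L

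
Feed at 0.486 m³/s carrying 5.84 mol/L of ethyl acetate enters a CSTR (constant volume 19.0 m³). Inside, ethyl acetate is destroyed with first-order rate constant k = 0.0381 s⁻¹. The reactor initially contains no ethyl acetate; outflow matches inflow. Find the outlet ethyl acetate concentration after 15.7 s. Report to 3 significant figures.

1.48 mol/L

Species balance: V dC/dt = Q C_in − Q C − k V C.
dC/dt = (Q/V) C_in − (Q/V + k) C; effective rate a = Q/V + k = 0.025579 + 0.0381 = 0.063679 s⁻¹.
C_ss = Q C_in/(Q + kV) = 2.3458 mol/L; C(t) = C_ss + (C₀ − C_ss) e^(−a t).
C(15.7) = 2.3458 + (-2.3458)·e^(−0.063679·15.7) = 2.3458 + (-2.3458)·0.36797 = 1.4827 mol/L.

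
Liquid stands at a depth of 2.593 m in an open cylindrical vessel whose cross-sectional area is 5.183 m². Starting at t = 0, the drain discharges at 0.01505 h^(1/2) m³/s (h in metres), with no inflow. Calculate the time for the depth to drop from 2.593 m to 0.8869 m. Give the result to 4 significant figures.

With no inflow, A dh/dt = −0.01505 √h.
Separate and integrate: 2(√h − √h₀) = −(0.01505/A) t.
t = 2A(√h₀ − √h)/0.01505 = 2·5.183·(√2.593 − √0.8869)/0.01505
  = 10.3660 × (1.61028 − 0.941754) / 0.01505 = 460.461 s.

460.5 s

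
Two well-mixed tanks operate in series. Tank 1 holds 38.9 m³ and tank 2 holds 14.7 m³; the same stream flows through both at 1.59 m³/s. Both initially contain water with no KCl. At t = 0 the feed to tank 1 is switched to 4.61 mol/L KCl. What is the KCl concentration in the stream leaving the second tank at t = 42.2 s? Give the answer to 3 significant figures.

Species balance on tank i: dCᵢ/dt = (Cᵢ₋₁ − Cᵢ)/τᵢ with τᵢ = Vᵢ/Q.
τ₁ = 38.9/1.59 = 24.465 s; τ₂ = 14.7/1.59 = 9.2453 s.
Tank 1: C₁ = C_in(1 − e^(−t/τ₁)). Tank 2 (τ₁ ≠ τ₂): C₂ = C_in[1 − (τ₁ e^(−t/τ₁) − τ₂ e^(−t/τ₂))/(τ₁ − τ₂)].
At t = 42.2: e^(−t/τ₁) = 0.17819, e^(−t/τ₂) = 0.010415.
C₂ = 4.61·[1 − (24.465·0.17819 − 9.2453·0.010415)/(15.220)] = 4.61·0.71989 = 3.3187 mol/L.

3.32 mol/L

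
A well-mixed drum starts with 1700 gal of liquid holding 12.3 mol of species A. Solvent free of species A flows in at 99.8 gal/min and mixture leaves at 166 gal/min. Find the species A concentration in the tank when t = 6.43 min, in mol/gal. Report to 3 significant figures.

Total volume: dV/dt = Q_in − Q_out = -66.200 gal/min, so V(t) = 1700 − 66.200 t and V(6.43) = 1274.3 gal.
Solute balance: dm/dt = 0 − Q_out C = −Q_out m/V(t).
dm/m = −Q_out dt/(V₀ − 66.200 t); integrating gives ln(m/m₀) = −(Q_out/(Q_in−Q_out)) ln(V/V₀).
m = m₀ (V₀/V)^(Q_out/(Q_in−Q_out)) = 12.3 × (1700/1274.3)^(-2.5076) = 5.9710 mol.
C = m/V = 5.9710/1274.3 = 0.0046856 mol/gal.

0.00469 mol/gal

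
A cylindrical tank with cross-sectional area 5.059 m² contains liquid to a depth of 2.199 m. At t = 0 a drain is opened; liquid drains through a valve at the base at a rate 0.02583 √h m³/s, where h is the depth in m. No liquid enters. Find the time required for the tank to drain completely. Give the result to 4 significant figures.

580.9 s

With no inflow, A dh/dt = −0.02583 √h.
∫ h^(−1/2) dh = −(0.02583/A) ∫ dt, giving 2√h = 2√h₀ − (0.02583/A) t.
Tank is empty when √h = 0: t_empty = 2A√h₀/0.02583.
t_empty = 2·5.059·√2.199/0.02583 = 10.1180·1.48290/0.02583 = 580.875 s.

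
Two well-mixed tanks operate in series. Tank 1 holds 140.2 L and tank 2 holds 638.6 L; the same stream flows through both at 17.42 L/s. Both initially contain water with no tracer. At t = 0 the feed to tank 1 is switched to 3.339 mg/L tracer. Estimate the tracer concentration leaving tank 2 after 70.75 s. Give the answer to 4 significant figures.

2.718 mg/L

Species balance on tank i: dCᵢ/dt = (Cᵢ₋₁ − Cᵢ)/τᵢ with τᵢ = Vᵢ/Q.
τ₁ = 140.2/17.42 = 8.04822 s; τ₂ = 638.6/17.42 = 36.6590 s.
Solving the cascade with C₁(0)=C₂(0)=0 gives C₂(t) = C_in[1 − (τ₁ e^(−t/τ₁) − τ₂ e^(−t/τ₂))/(τ₁ − τ₂)].
At t = 70.75: e^(−t/τ₁) = 0.000152132, e^(−t/τ₂) = 0.145156.
C₂ = 3.339·[1 − (8.04822·0.000152132 − 36.6590·0.145156)/(-28.6108)] = 3.339·0.814055 = 2.71813 mg/L.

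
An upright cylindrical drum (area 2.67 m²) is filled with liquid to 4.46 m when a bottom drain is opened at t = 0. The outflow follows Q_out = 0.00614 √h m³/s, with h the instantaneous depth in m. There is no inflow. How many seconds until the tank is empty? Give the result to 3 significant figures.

1840 s

With no inflow, A dh/dt = −0.00614 √h.
∫ h^(−1/2) dh = −(0.00614/A) ∫ dt, giving 2√h = 2√h₀ − (0.00614/A) t.
Set h = 0: 2√h₀ = (0.00614/A) t_empty ⇒ t_empty = 2A√h₀/0.00614.
t_empty = 2·2.67·√4.46/0.00614 = 5.3400·2.1119/0.00614 = 1836.7 s.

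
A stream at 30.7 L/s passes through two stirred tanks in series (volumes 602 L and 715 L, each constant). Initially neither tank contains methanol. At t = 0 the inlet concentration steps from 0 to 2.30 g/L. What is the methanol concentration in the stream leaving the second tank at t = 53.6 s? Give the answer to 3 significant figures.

Each tank obeys Vᵢ dCᵢ/dt = Q(Cᵢ₋₁ − Cᵢ), so τᵢ = Vᵢ/Q.
τ₁ = 602/30.7 = 19.609 s; τ₂ = 715/30.7 = 23.290 s.
Solving the cascade with C₁(0)=C₂(0)=0 gives C₂(t) = C_in[1 − (τ₁ e^(−t/τ₁) − τ₂ e^(−t/τ₂))/(τ₁ − τ₂)].
At t = 53.6: e^(−t/τ₁) = 0.064996, e^(−t/τ₂) = 0.10012.
C₂ = 2.30·[1 − (19.609·0.064996 − 23.290·0.10012)/(-3.6808)] = 2.30·0.71279 = 1.6394 g/L.

1.64 g/L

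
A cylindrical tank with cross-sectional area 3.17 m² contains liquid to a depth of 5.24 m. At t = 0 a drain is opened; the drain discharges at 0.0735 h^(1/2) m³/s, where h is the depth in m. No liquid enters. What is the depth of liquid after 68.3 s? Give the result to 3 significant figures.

With no inflow, A dh/dt = −0.0735 √h.
Separate and integrate: 2(√h − √h₀) = −(0.0735/A) t.
√h = √5.24 − 0.0735·68.3/(2·3.17) = 2.2891 − 0.79181 = 1.4973.
h = 1.4973² = 2.2419 m.

2.24 m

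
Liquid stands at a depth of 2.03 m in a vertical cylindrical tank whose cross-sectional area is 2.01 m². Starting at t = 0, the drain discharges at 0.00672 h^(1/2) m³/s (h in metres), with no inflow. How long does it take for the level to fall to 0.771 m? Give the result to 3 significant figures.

With no inflow, A dh/dt = −0.00672 √h.
Separate and integrate: 2(√h − √h₀) = −(0.00672/A) t.
t = 2A(√h₀ − √h)/0.00672 = 2·2.01·(√2.03 − √0.771)/0.00672
  = 4.0200 × (1.4248 − 0.87807) / 0.00672 = 327.05 s.

327 s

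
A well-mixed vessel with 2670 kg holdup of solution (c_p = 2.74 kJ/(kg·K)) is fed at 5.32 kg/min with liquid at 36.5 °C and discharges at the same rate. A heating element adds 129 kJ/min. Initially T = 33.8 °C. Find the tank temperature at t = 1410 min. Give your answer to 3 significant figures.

M c_p dT/dt = ṁ c_p (T_in − T) + Q̇.
τ = M/ṁ = 501.88 min; T_ss = T_in + Q̇/(ṁ c_p) = 36.5 + 129/(5.32·2.74) = 45.350 °C.
This is linear first-order; T(t) = T_ss + (T₀ − T_ss) e^(−t/τ).
T(1410) = 45.350 + (-11.550)·e^(−1410/501.88) = 45.350 + (-11.550)·0.060239 = 44.654 °C.

44.7 °C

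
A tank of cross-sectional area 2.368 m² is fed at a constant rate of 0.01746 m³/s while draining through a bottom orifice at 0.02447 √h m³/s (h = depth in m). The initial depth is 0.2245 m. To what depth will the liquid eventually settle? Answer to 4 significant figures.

Unsteady balance on liquid volume: A dh/dt = Q_in − 0.02447 √h. At steady state dh/dt = 0:
Q_in = 0.02447 √h_ss ⇒ √h_ss = 0.01746/0.02447 = 0.713527.
h_ss = 0.713527² = 0.509120 m. (Since h₀ = 0.2245 m < h_ss, the level will rise toward this value.)

0.5091 m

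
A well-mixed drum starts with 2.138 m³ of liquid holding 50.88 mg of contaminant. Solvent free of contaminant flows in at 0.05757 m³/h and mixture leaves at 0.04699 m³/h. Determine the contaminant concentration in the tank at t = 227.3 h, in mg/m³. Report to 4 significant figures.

Total volume: dV/dt = Q_in − Q_out = 0.0105800 m³/h, so V(t) = 2.138 + 0.0105800 t and V(227.3) = 4.54283 m³.
Species balance (pure solvent in): dm/dt = −Q_out · m/V(t).
Separate: dm/m = −Q_out dt/V(t) ⇒ ln(m/m₀) = −(Q_out/(Q_in−Q_out)) ln(V/V₀).
m = m₀ (V₀/V)^(Q_out/(Q_in−Q_out)) = 50.88 × (2.138/4.54283)^(4.44140) = 1.78975 mg.
C = m/V = 1.78975/4.54283 = 0.393972 mg/m³.

0.3940 mg/m³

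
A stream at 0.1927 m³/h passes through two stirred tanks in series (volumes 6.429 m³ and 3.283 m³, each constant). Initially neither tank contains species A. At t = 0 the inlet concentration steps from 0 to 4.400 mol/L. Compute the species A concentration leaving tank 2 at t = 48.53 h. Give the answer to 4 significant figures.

2.567 mol/L

Each tank obeys Vᵢ dCᵢ/dt = Q(Cᵢ₋₁ − Cᵢ), so τᵢ = Vᵢ/Q.
τ₁ = 6.429/0.1927 = 33.3627 h; τ₂ = 3.283/0.1927 = 17.0368 h.
Solving the cascade with C₁(0)=C₂(0)=0 gives C₂(t) = C_in[1 − (τ₁ e^(−t/τ₁) − τ₂ e^(−t/τ₂))/(τ₁ − τ₂)].
At t = 48.53: e^(−t/τ₁) = 0.233490, e^(−t/τ₂) = 0.0579293.
C₂ = 4.400·[1 − (33.3627·0.233490 − 17.0368·0.0579293)/(16.3259)] = 4.400·0.583304 = 2.56654 mol/L.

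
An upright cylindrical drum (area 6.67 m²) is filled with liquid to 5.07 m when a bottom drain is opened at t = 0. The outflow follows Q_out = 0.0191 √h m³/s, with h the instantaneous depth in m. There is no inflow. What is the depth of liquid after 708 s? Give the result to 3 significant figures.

1.53 m

With no inflow, A dh/dt = −0.0191 √h.
∫ h^(−1/2) dh = −(0.0191/A) ∫ dt, giving 2√h = 2√h₀ − (0.0191/A) t.
√h = √5.07 − 0.0191·708/(2·6.67) = 2.2517 − 1.0137 = 1.2380.
h = 1.2380² = 1.5326 m.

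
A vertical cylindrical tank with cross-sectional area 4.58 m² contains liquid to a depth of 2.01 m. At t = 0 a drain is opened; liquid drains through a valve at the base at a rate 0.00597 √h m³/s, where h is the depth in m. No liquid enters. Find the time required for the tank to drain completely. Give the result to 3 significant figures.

2180 s

Accumulation of liquid (constant cross-section A): A dh/dt = −0.00597 √h.
This is separable: 2 d(√h)/dt = −0.00597/A, so √h = √h₀ − (0.00597/(2A)) t.
Tank is empty when √h = 0: t_empty = 2A√h₀/0.00597.
t_empty = 2·4.58·√2.01/0.00597 = 9.1600·1.4177/0.00597 = 2175.3 s.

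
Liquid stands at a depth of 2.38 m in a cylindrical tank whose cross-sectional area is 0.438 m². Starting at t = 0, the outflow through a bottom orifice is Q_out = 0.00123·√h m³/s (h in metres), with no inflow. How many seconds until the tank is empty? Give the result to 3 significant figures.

Volume balance on the tank: A dh/dt = −0.00123 √h.
This is separable: 2 d(√h)/dt = −0.00123/A, so √h = √h₀ − (0.00123/(2A)) t.
Set h = 0: 2√h₀ = (0.00123/A) t_empty ⇒ t_empty = 2A√h₀/0.00123.
t_empty = 2·0.438·√2.38/0.00123 = 0.87600·1.5427/0.00123 = 1098.7 s.

1100 s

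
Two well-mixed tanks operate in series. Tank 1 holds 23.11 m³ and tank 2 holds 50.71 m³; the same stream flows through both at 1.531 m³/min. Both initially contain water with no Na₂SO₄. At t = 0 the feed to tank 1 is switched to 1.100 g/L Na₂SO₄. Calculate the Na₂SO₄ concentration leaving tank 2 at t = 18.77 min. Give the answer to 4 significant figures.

0.2189 g/L

Species balance on tank i: dCᵢ/dt = (Cᵢ₋₁ − Cᵢ)/τᵢ with τᵢ = Vᵢ/Q.
τ₁ = 23.11/1.531 = 15.0947 min; τ₂ = 50.71/1.531 = 33.1221 min.
Solving the cascade with C₁(0)=C₂(0)=0 gives C₂(t) = C_in[1 − (τ₁ e^(−t/τ₁) − τ₂ e^(−t/τ₂))/(τ₁ − τ₂)].
At t = 18.77: e^(−t/τ₁) = 0.288378, e^(−t/τ₂) = 0.567400.
C₂ = 1.100·[1 − (15.0947·0.288378 − 33.1221·0.567400)/(-18.0274)] = 1.100·0.198970 = 0.218866 g/L.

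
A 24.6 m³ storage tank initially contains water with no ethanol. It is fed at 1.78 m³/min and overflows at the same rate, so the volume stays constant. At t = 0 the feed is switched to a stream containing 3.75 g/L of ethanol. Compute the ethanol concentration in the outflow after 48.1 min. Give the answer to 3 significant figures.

3.63 g/L

Species balance on the tank: V dC/dt = Q(C_in − C).
Rewrite as dC/dt + C/τ = C_in/τ, τ = V/Q = 13.820 min.
Integrating: C(t) = C_in + (C₀ − C_in) e^(−t/τ).
C(48.1) = 3.75 + (0 − 3.75)·e^(−48.1/13.820) = 3.75 + (-3.7500)·0.030795 = 3.6345 g/L.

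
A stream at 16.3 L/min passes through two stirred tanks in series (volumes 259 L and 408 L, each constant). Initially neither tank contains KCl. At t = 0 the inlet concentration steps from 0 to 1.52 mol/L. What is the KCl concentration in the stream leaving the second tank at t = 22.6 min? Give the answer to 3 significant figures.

Species balance on tank i: dCᵢ/dt = (Cᵢ₋₁ − Cᵢ)/τᵢ with τᵢ = Vᵢ/Q.
τ₁ = 259/16.3 = 15.890 min; τ₂ = 408/16.3 = 25.031 min.
Tank 1: C₁ = C_in(1 − e^(−t/τ₁)). Tank 2 (τ₁ ≠ τ₂): C₂ = C_in[1 − (τ₁ e^(−t/τ₁) − τ₂ e^(−t/τ₂))/(τ₁ − τ₂)].
At t = 22.6: e^(−t/τ₁) = 0.24115, e^(−t/τ₂) = 0.40540.
C₂ = 1.52·[1 − (15.890·0.24115 − 25.031·0.40540)/(-9.1411)] = 1.52·0.30911 = 0.46985 mol/L.

0.470 mol/L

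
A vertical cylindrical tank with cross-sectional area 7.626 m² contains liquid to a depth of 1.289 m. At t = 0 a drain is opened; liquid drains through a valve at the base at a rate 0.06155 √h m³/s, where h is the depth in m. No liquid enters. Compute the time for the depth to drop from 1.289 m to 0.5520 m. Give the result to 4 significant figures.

97.23 s

Accumulation of liquid (constant cross-section A): A dh/dt = −0.06155 √h.
This is separable: 2 d(√h)/dt = −0.06155/A, so √h = √h₀ − (0.06155/(2A)) t.
t = 2A(√h₀ − √h)/0.06155 = 2·7.626·(√1.289 − √0.5520)/0.06155
  = 15.2520 × (1.13534 − 0.742967) / 0.06155 = 97.2298 s.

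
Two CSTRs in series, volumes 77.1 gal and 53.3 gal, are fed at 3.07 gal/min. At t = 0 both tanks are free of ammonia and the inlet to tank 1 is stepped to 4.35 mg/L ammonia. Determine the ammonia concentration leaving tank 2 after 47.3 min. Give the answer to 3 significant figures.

Species balance on tank i: dCᵢ/dt = (Cᵢ₋₁ − Cᵢ)/τᵢ with τᵢ = Vᵢ/Q.
τ₁ = 77.1/3.07 = 25.114 min; τ₂ = 53.3/3.07 = 17.362 min.
Tank 1: C₁ = C_in(1 − e^(−t/τ₁)). Tank 2 (τ₁ ≠ τ₂): C₂ = C_in[1 − (τ₁ e^(−t/τ₁) − τ₂ e^(−t/τ₂))/(τ₁ − τ₂)].
At t = 47.3: e^(−t/τ₁) = 0.15207, e^(−t/τ₂) = 0.065585.
C₂ = 4.35·[1 − (25.114·0.15207 − 17.362·0.065585)/(7.7524)] = 4.35·0.65425 = 2.8460 mg/L.

2.85 mg/L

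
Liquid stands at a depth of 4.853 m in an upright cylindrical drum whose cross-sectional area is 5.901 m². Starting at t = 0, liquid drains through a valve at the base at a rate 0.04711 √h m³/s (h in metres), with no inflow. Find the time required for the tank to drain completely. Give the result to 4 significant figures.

551.9 s

With no inflow, A dh/dt = −0.04711 √h.
This is separable: 2 d(√h)/dt = −0.04711/A, so √h = √h₀ − (0.04711/(2A)) t.
Tank is empty when √h = 0: t_empty = 2A√h₀/0.04711.
t_empty = 2·5.901·√4.853/0.04711 = 11.8020·2.20295/0.04711 = 551.884 s.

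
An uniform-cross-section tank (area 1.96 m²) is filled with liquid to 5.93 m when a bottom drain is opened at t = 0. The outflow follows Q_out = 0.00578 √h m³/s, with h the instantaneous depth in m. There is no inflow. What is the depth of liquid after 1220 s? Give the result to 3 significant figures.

0.405 m

With no inflow, A dh/dt = −0.00578 √h.
This is separable: 2 d(√h)/dt = −0.00578/A, so √h = √h₀ − (0.00578/(2A)) t.
√h = √5.93 − 0.00578·1220/(2·1.96) = 2.4352 − 1.7989 = 0.63628.
h = 0.63628² = 0.40485 m.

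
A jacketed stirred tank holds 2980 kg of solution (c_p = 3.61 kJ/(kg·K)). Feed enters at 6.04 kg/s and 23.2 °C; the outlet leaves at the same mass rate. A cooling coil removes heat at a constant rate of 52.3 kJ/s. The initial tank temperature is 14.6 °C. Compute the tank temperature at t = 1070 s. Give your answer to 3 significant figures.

Heat balance on the well-mixed liquid: M c_p dT/dt = ṁ c_p (T_in − T) − 52.3.
τ = M/ṁ = 493.38 s; T_ss = T_in − Q̇/(ṁ c_p) = 23.2 − 52.3/(6.04·3.61) = 20.801 °C.
Integrating: T(t) = T_ss + (T₀ − T_ss) e^(−t/τ).
T(1070) = 20.801 + (-6.2014)·e^(−1070/493.38) = 20.801 + (-6.2014)·0.11432 = 20.092 °C.

20.1 °C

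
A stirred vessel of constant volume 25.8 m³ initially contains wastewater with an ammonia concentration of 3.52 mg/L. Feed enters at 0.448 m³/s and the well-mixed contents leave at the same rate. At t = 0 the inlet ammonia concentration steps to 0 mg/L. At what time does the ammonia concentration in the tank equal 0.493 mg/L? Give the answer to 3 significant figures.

Accumulation = in − out for the solute gives V dC/dt = Q(C_in − C), so τ = V/Q = 57.589 s.
C(t) = C_in + (C₀ − C_in) e^(−t/τ). Set C = 0.493 and solve for t:
e^(−t/τ) = (C − C_in)/(C₀ − C_in) = (0.493 − 0)/(3.52 − 0) = 0.14006
t = −τ ln(…) = 57.589 × 1.9657 = 113.20 s.

113 s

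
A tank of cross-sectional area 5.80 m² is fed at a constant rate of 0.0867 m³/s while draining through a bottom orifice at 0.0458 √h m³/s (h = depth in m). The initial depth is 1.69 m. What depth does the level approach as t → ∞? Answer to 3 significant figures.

Unsteady balance on liquid volume: A dh/dt = Q_in − 0.0458 √h. At steady state dh/dt = 0:
Q_in = 0.0458 √h_ss ⇒ √h_ss = 0.0867/0.0458 = 1.8930.
h_ss = 1.8930² = 3.5835 m. (Since h₀ = 1.69 m < h_ss, the level will rise toward this value.)

3.58 m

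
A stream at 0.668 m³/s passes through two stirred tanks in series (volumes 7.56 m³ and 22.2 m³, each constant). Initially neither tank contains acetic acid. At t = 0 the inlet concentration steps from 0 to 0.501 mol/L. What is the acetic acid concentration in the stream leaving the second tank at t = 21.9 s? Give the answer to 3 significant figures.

Time constants: τᵢ = Vᵢ/Q for each well-mixed tank.
τ₁ = 7.56/0.668 = 11.317 s; τ₂ = 22.2/0.668 = 33.234 s.
Tank 1: C₁ = C_in(1 − e^(−t/τ₁)). Tank 2 (τ₁ ≠ τ₂): C₂ = C_in[1 − (τ₁ e^(−t/τ₁) − τ₂ e^(−t/τ₂))/(τ₁ − τ₂)].
At t = 21.9: e^(−t/τ₁) = 0.14441, e^(−t/τ₂) = 0.51738.
C₂ = 0.501·[1 − (11.317·0.14441 − 33.234·0.51738)/(-21.916)] = 0.501·0.29002 = 0.14530 mol/L.

0.145 mol/L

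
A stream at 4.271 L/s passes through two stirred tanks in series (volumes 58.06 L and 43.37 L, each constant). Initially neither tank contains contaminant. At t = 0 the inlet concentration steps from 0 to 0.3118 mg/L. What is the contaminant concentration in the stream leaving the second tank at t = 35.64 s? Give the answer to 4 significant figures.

0.2498 mg/L

Time constants: τᵢ = Vᵢ/Q for each well-mixed tank.
τ₁ = 58.06/4.271 = 13.5940 s; τ₂ = 43.37/4.271 = 10.1545 s.
Solving the cascade with C₁(0)=C₂(0)=0 gives C₂(t) = C_in[1 − (τ₁ e^(−t/τ₁) − τ₂ e^(−t/τ₂))/(τ₁ − τ₂)].
At t = 35.64: e^(−t/τ₁) = 0.0726760, e^(−t/τ₂) = 0.0299040.
C₂ = 0.3118·[1 − (13.5940·0.0726760 − 10.1545·0.0299040)/(3.43948)] = 0.3118·0.801046 = 0.249766 mg/L.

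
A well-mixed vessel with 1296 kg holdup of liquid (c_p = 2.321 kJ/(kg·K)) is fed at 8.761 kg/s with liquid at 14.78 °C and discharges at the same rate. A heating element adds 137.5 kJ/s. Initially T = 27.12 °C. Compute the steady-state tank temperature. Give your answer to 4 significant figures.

M c_p dT/dt = ṁ c_p (T_in − T) + Q̇.
At steady state dT/dt = 0 ⇒ T_ss = T_in + Q̇/(ṁ c_p) = 14.78 + 137.5/(8.761·2.321) = 21.5420 °C.

21.54 °C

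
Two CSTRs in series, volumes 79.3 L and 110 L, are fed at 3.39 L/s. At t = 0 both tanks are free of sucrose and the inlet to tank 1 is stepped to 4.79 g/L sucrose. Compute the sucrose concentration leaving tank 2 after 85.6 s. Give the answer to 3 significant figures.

Time constants: τᵢ = Vᵢ/Q for each well-mixed tank.
τ₁ = 79.3/3.39 = 23.392 s; τ₂ = 110/3.39 = 32.448 s.
Tank 1: C₁ = C_in(1 − e^(−t/τ₁)). Tank 2 (τ₁ ≠ τ₂): C₂ = C_in[1 − (τ₁ e^(−t/τ₁) − τ₂ e^(−t/τ₂))/(τ₁ − τ₂)].
At t = 85.6: e^(−t/τ₁) = 0.025750, e^(−t/τ₂) = 0.071502.
C₂ = 4.79·[1 − (23.392·0.025750 − 32.448·0.071502)/(-9.0560)] = 4.79·0.81032 = 3.8814 g/L.

3.88 g/L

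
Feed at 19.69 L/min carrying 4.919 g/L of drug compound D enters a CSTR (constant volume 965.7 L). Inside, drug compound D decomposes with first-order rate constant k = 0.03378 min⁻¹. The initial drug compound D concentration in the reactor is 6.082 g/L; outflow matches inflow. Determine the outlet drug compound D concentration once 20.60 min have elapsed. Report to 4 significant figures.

3.238 g/L

Accumulation = in − out − consumed: V dC/dt = Q C_in − Q C − k V C.
This is linear with rate a = Q/V + k = 0.0541694 min⁻¹.
C_ss = Q C_in/(Q + kV) = 1.85151 g/L; C(t) = C_ss + (C₀ − C_ss) e^(−a t).
C(20.60) = 1.85151 + (4.23049)·e^(−0.0541694·20.60) = 1.85151 + (4.23049)·0.327624 = 3.23752 g/L.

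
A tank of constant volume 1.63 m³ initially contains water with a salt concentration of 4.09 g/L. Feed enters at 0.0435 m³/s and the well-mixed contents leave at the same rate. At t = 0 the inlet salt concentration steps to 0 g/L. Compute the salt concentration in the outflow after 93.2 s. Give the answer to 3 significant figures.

Accumulation = in − out for the solute gives V dC/dt = Q(C_in − C).
Rewrite as dC/dt + C/τ = C_in/τ, τ = V/Q = 37.471 s.
Solution: C(t) = C_in + (C₀ − C_in) e^(−t/τ).
C(93.2) = 0 + (4.09 − 0)·e^(−93.2/37.471) = 0 + (4.0900)·0.083139 = 0.34004 g/L.

0.340 g/L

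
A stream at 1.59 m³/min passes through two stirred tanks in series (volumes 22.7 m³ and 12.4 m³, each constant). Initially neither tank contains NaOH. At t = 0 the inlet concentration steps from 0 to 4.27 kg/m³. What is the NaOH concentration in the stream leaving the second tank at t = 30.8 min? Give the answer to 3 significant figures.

Each tank obeys Vᵢ dCᵢ/dt = Q(Cᵢ₋₁ − Cᵢ), so τᵢ = Vᵢ/Q.
τ₁ = 22.7/1.59 = 14.277 min; τ₂ = 12.4/1.59 = 7.7987 min.
Tank 1: C₁ = C_in(1 − e^(−t/τ₁)). Tank 2 (τ₁ ≠ τ₂): C₂ = C_in[1 − (τ₁ e^(−t/τ₁) − τ₂ e^(−t/τ₂))/(τ₁ − τ₂)].
At t = 30.8: e^(−t/τ₁) = 0.11563, e^(−t/τ₂) = 0.019267.
C₂ = 4.27·[1 − (14.277·0.11563 − 7.7987·0.019267)/(6.4780)] = 4.27·0.76836 = 3.2809 kg/m³.

3.28 kg/m³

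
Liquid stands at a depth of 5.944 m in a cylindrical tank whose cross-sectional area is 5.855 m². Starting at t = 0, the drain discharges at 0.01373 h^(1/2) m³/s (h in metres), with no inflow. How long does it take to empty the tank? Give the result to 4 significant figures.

With no inflow, A dh/dt = −0.01373 √h.
Separate and integrate: 2(√h − √h₀) = −(0.01373/A) t.
Set h = 0: 2√h₀ = (0.01373/A) t_empty ⇒ t_empty = 2A√h₀/0.01373.
t_empty = 2·5.855·√5.944/0.01373 = 11.7100·2.43803/0.01373 = 2079.34 s.

2079 s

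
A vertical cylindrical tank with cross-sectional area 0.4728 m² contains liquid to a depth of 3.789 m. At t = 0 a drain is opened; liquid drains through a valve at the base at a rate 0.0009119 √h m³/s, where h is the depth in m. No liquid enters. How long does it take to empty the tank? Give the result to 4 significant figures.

2018 s

With no inflow, A dh/dt = −0.0009119 √h.
∫ h^(−1/2) dh = −(0.0009119/A) ∫ dt, giving 2√h = 2√h₀ − (0.0009119/A) t.
Tank is empty when √h = 0: t_empty = 2A√h₀/0.0009119.
t_empty = 2·0.4728·√3.789/0.0009119 = 0.945600·1.94654/0.0009119 = 2018.47 s.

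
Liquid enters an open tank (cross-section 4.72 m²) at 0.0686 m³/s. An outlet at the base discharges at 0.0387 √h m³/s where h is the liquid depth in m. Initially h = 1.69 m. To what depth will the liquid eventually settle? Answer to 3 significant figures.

Volume balance on the tank: A dh/dt = Q_in − 0.0387 √h. At steady state dh/dt = 0:
Q_in = 0.0387 √h_ss ⇒ √h_ss = 0.0686/0.0387 = 1.7726.
h_ss = 1.7726² = 3.1421 m. (Since h₀ = 1.69 m < h_ss, the level will rise toward this value.)

3.14 m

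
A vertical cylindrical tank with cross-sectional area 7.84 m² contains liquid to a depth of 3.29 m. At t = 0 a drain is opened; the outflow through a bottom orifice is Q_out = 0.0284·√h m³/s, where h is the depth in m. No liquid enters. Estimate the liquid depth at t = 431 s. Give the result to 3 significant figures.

1.07 m

With no inflow, A dh/dt = −0.0284 √h.
∫ h^(−1/2) dh = −(0.0284/A) ∫ dt, giving 2√h = 2√h₀ − (0.0284/A) t.
√h = √3.29 − 0.0284·431/(2·7.84) = 1.8138 − 0.78064 = 1.0332.
h = 1.0332² = 1.0675 m.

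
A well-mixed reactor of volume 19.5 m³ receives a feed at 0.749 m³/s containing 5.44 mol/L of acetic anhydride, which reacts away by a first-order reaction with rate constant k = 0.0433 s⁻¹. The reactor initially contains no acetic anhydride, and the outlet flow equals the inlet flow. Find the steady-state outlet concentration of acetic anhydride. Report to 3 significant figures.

2.56 mol/L

V dC/dt = Q(C_in − C) − k V C.
Steady state (dC/dt = 0): C_ss = Q C_in/(Q + kV) = C_in/(1 + kV/Q).
C_ss = 0.749·5.44/(0.749 + 0.0433·19.5) = 4.0746/1.5934 = 2.5572 mol/L.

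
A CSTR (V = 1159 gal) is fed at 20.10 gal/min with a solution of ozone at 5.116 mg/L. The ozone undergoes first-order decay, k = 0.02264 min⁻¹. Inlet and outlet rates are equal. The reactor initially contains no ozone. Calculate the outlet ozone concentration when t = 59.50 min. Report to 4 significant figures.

V dC/dt = Q(C_in − C) − k V C.
dC/dt = (Q/V) C_in − (Q/V + k) C; effective rate a = Q/V + k = 0.0173425 + 0.02264 = 0.0399825 min⁻¹.
C_ss = Q C_in/(Q + kV) = 2.21908 mg/L; C(t) = C_ss + (C₀ − C_ss) e^(−a t).
C(59.50) = 2.21908 + (-2.21908)·e^(−0.0399825·59.50) = 2.21908 + (-2.21908)·0.0926468 = 2.01349 mg/L.

2.013 mg/L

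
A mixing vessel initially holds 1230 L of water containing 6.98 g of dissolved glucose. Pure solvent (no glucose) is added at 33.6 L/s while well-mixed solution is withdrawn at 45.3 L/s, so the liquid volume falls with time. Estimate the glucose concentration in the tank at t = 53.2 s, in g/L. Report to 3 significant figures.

Total volume: dV/dt = Q_in − Q_out = -11.700 L/s, so V(t) = 1230 − 11.700 t and V(53.2) = 607.56 L.
Solute balance: dm/dt = 0 − Q_out C = −Q_out m/V(t).
dm/m = −Q_out dt/(V₀ − 11.700 t); integrating gives ln(m/m₀) = −(Q_out/(Q_in−Q_out)) ln(V/V₀).
m = m₀ (V₀/V)^(Q_out/(Q_in−Q_out)) = 6.98 × (1230/607.56)^(-3.8718) = 0.45484 g.
C = m/V = 0.45484/607.56 = 0.00074864 g/L.

0.000749 g/L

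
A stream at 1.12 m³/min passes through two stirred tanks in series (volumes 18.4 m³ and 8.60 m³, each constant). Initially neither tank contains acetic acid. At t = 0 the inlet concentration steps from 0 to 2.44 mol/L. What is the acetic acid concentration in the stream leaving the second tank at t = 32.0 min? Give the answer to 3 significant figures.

1.82 mol/L

Each tank obeys Vᵢ dCᵢ/dt = Q(Cᵢ₋₁ − Cᵢ), so τᵢ = Vᵢ/Q.
τ₁ = 18.4/1.12 = 16.429 min; τ₂ = 8.60/1.12 = 7.6786 min.
Solving the cascade with C₁(0)=C₂(0)=0 gives C₂(t) = C_in[1 − (τ₁ e^(−t/τ₁) − τ₂ e^(−t/τ₂))/(τ₁ − τ₂)].
At t = 32.0: e^(−t/τ₁) = 0.14258, e^(−t/τ₂) = 0.015492.
C₂ = 2.44·[1 − (16.429·0.14258 − 7.6786·0.015492)/(8.7500)] = 2.44·0.74589 = 1.8200 mol/L.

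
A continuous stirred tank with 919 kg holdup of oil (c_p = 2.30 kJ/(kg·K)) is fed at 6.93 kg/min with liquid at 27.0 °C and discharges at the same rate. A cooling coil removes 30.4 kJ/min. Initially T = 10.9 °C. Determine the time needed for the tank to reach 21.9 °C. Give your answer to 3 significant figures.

198 min

M c_p dT/dt = ṁ c_p (T_in − T) − Q̇.
τ = M/ṁ = 132.61 min; T_ss = T_in − Q̇/(ṁ c_p) = 25.093 °C.
T(t) = T_ss + (T₀ − T_ss) e^(−t/τ). Set T = 21.9:
e^(−t/τ) = (21.9 − 25.093)/(10.9 − 25.093) = 0.22496
t = −132.61 · ln(0.22496) = 197.84 min.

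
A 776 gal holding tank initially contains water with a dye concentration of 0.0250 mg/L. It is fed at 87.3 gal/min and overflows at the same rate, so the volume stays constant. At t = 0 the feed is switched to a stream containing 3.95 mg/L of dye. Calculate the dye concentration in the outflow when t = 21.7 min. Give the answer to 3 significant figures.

Unsteady species balance (constant V, well mixed): V dC/dt = Q(C_in − C).
So dC/dt = (C_in − C)/τ with τ = V/Q = 776/87.3 = 8.8889 min.
C approaches C_in exponentially: C(t) = C_in + (C₀ − C_in) e^(−t/τ).
C(21.7) = 3.95 + (0.0250 − 3.95)·e^(−21.7/8.8889) = 3.95 + (-3.9250)·0.087052 = 3.6083 mg/L.

3.61 mg/L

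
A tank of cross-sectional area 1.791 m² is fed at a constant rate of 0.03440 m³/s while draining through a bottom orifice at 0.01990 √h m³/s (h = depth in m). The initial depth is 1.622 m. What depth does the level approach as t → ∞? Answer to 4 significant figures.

A dh/dt = Q_in − 0.01990 √h. Steady state requires inflow = outflow:
Q_in = 0.01990 √h_ss ⇒ √h_ss = 0.03440/0.01990 = 1.72864.
h_ss = 1.72864² = 2.98821 m. (Since h₀ = 1.622 m < h_ss, the level will rise toward this value.)

2.988 m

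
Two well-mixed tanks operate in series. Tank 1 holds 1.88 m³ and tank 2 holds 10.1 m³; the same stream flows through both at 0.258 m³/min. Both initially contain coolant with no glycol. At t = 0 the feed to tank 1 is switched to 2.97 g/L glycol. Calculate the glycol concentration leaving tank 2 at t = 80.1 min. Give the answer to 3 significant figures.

2.50 g/L

Time constants: τᵢ = Vᵢ/Q for each well-mixed tank.
τ₁ = 1.88/0.258 = 7.2868 min; τ₂ = 10.1/0.258 = 39.147 min.
Solving the cascade with C₁(0)=C₂(0)=0 gives C₂(t) = C_in[1 − (τ₁ e^(−t/τ₁) − τ₂ e^(−t/τ₂))/(τ₁ − τ₂)].
At t = 80.1: e^(−t/τ₁) = 1.6828e-05, e^(−t/τ₂) = 0.12924.
C₂ = 2.97·[1 − (7.2868·1.6828e-05 − 39.147·0.12924)/(-31.860)] = 2.97·0.84121 = 2.4984 g/L.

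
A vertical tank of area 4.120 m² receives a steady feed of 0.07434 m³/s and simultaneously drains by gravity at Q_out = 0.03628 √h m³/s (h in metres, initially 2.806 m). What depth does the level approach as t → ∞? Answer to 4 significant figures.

A dh/dt = Q_in − 0.03628 √h. Steady state requires inflow = outflow:
Q_in = 0.03628 √h_ss ⇒ √h_ss = 0.07434/0.03628 = 2.04906.
h_ss = 2.04906² = 4.19866 m. (Since h₀ = 2.806 m < h_ss, the level will rise toward this value.)

4.199 m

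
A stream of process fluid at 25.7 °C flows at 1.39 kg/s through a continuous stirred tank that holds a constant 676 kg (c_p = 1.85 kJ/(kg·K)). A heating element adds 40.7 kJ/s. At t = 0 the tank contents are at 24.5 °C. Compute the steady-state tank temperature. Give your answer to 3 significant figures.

M c_p dT/dt = ṁ c_p (T_in − T) + Q̇.
At steady state dT/dt = 0 ⇒ T_ss = T_in + Q̇/(ṁ c_p) = 25.7 + 40.7/(1.39·1.85) = 41.527 °C.

41.5 °C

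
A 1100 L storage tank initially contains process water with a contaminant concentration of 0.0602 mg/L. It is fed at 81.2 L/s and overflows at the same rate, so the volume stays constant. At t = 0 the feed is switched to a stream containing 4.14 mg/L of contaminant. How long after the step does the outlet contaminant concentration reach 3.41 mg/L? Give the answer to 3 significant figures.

23.3 s

Species balance: V dC/dt = Q(C_in − C) ⇒ τ = V/Q = 13.547 s.
C(t) = C_in + (C₀ − C_in) e^(−t/τ). Set C = 3.41 and solve for t:
e^(−t/τ) = (C − C_in)/(C₀ − C_in) = (3.41 − 4.14)/(0.0602 − 4.14) = 0.17893
t = −τ ln(…) = 13.547 × 1.7208 = 23.311 s.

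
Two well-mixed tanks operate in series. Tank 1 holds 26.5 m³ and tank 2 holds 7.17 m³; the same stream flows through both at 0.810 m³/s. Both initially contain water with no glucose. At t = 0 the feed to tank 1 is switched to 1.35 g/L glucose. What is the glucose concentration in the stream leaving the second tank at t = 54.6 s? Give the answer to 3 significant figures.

Each tank obeys Vᵢ dCᵢ/dt = Q(Cᵢ₋₁ − Cᵢ), so τᵢ = Vᵢ/Q.
τ₁ = 26.5/0.810 = 32.716 s; τ₂ = 7.17/0.810 = 8.8519 s.
Solving the cascade with C₁(0)=C₂(0)=0 gives C₂(t) = C_in[1 − (τ₁ e^(−t/τ₁) − τ₂ e^(−t/τ₂))/(τ₁ − τ₂)].
At t = 54.6: e^(−t/τ₁) = 0.18845, e^(−t/τ₂) = 0.0020950.
C₂ = 1.35·[1 − (32.716·0.18845 − 8.8519·0.0020950)/(23.864)] = 1.35·0.74242 = 1.0023 g/L.

1.00 g/L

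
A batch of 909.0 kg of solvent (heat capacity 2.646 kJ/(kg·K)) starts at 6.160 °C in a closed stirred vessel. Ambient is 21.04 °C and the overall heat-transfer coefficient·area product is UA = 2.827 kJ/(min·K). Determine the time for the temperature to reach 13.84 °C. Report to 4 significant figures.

617.6 min

First-law balance (no shaft work): M c_p dT/dt = −UA(T − T_amb).
τ = M c_p/UA = 850.801 min; T_ss = T_amb = 21.0400 °C.
T(t) = T_ss + (T₀ − T_ss)e^(−t/τ); set T = 13.84:
t = −τ ln[(T − T_ss)/(T₀ − T_ss)] = −850.801 · ln(0.483871) = 617.628 min.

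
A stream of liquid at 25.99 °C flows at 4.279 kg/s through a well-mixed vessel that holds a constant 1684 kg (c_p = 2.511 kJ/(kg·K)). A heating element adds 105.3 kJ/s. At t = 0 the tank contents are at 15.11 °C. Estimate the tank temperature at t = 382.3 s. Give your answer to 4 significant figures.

M c_p dT/dt = ṁ c_p (T_in − T) + Q̇.
Rearrange: dT/dt = (T_ss − T)/τ with τ = M/ṁ = 393.550 s and T_ss = T_in + Q̇/(ṁ c_p) = 35.7903 °C.
This is linear first-order; T(t) = T_ss + (T₀ − T_ss) e^(−t/τ).
T(382.3) = 35.7903 + (-20.6803)·e^(−382.3/393.550) = 35.7903 + (-20.6803)·0.378547 = 27.9618 °C.

27.96 °C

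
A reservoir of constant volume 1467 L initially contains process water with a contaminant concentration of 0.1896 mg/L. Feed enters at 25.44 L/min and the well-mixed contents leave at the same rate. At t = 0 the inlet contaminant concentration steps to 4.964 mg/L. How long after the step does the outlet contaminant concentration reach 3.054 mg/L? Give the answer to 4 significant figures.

Species balance on the tank: V dC/dt = Q(C_in − C), so τ = V/Q = 57.6651 min.
C(t) = C_in + (C₀ − C_in) e^(−t/τ). Set C = 3.054 and solve for t:
e^(−t/τ) = (C − C_in)/(C₀ − C_in) = (3.054 − 4.964)/(0.1896 − 4.964) = 0.400050
t = −τ ln(…) = 57.6651 × 0.916165 = 52.8307 min.

52.83 min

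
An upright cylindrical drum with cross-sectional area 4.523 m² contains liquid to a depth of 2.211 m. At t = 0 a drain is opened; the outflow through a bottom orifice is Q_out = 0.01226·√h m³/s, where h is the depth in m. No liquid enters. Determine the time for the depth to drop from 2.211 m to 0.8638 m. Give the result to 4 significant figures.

411.4 s

With no inflow, A dh/dt = −0.01226 √h.
This is separable: 2 d(√h)/dt = −0.01226/A, so √h = √h₀ − (0.01226/(2A)) t.
t = 2A(√h₀ − √h)/0.01226 = 2·4.523·(√2.211 − √0.8638)/0.01226
  = 9.04600 × (1.48694 − 0.929408) / 0.01226 = 411.375 s.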